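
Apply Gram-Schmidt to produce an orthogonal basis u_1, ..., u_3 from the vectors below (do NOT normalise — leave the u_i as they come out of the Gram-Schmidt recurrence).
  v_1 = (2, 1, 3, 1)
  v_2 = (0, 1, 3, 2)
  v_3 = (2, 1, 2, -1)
Orthogonal basis:
  u_1 = (2, 1, 3, 1)
  u_2 = (-8/5, 1/5, 3/5, 6/5)
  u_3 = (-14/33, 31/66, 9/22, -28/33)

Apply the Gram-Schmidt recurrence
  u_1 = v_1
  u_i = v_i − Σ_{j<i} ((v_i · u_j) / (u_j · u_j)) · u_j.

Step by step this gives:
  u_1 = (2, 1, 3, 1)
  u_2 = (-8/5, 1/5, 3/5, 6/5)
  u_3 = (-14/33, 31/66, 9/22, -28/33)

Orthogonality check:
  u_2 · u_1 = 0 (should be 0)
  u_3 · u_1 = 0 (should be 0)
  u_3 · u_2 = 0 (should be 0)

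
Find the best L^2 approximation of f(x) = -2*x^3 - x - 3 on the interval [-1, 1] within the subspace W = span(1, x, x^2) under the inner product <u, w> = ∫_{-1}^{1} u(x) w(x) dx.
g(x) = -11*x/5 - 3

The best approximation g ∈ W is the orthogonal projection of f onto W. Writing g = a_0 + a_1 x + a_2 x^2, the coefficients solve the normal equations G · a = b where
  G_{ij} = <φ_i, φ_j> and b_i = <f, φ_i>, with φ_0 = 1, φ_1 = x, φ_2 = x^2.
G =
  [2, 0, 2/3]
  [0, 2/3, 0]
  [2/3, 0, 2/5],
b = (-6, -22/15, -2).
Solving gives a_0 = -3, a_1 = -11/5, a_2 = 0, so
  g(x) = -11*x/5 - 3.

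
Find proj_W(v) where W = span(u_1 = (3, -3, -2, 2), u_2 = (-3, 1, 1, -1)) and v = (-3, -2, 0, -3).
proj_W(v) = (-24/7, -5/7, 3/14, -3/14)

Set up U = [u_1 | ... | u_2] ∈ R^(4×2). The projector onto W = col(U) is P = U (U^T U)^(-1) U^T.
Compute U^T U =
  [26, -16]
  [-16, 12],
and U^T v = (-9, 10).
Solve U^T U · c = U^T v for the coefficients: c = (13/14, 29/14). The projection is proj_W(v) = U c.
Check: (v - proj_W(v)) · u_1 = 0  (should be 0).
Check: (v - proj_W(v)) · u_2 = 0  (should be 0).
Result: proj_W(v) = (-24/7, -5/7, 3/14, -3/14).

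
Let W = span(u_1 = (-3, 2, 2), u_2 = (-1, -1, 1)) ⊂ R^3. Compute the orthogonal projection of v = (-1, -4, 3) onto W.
proj_W(v) = (-5/3, -25/6, 13/6)

Set up U = [u_1 | ... | u_2] ∈ R^(3×2). The projector onto W = col(U) is P = U (U^T U)^(-1) U^T.
Compute U^T U =
  [17, 3]
  [3, 3],
and U^T v = (1, 8).
Solve U^T U · c = U^T v for the coefficients: c = (-1/2, 19/6). The projection is proj_W(v) = U c.
Check: (v - proj_W(v)) · u_1 = 0  (should be 0).
Check: (v - proj_W(v)) · u_2 = 0  (should be 0).
Result: proj_W(v) = (-5/3, -25/6, 13/6).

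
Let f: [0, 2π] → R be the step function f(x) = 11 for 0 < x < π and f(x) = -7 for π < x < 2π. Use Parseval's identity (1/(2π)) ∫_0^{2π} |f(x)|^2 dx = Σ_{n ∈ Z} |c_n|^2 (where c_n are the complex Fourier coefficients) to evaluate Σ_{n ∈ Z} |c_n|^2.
Σ |c_n|^2 = 85

Parseval equates the L^2 energy of f (normalised by 1/(2π)) with the ℓ^2 sum of its Fourier coefficients: (1/(2π)) ∫_0^{2π} |f|^2 = Σ |c_n|^2.
Compute the left side: (1/(2π)) [∫_0^π 11^2 dx + ∫_π^{2π} (-7)^2 dx] = (1/(2π)) · (121π + 49π) = (121 + 49)/2 = 85.
So Σ_{n ∈ Z} |c_n|^2 = 85.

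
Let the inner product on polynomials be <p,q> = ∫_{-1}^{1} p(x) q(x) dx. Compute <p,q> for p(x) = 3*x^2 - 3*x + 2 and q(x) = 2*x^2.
<p,q> = 76/15

Expand the product: p(x)·q(x) = 6*x^4 - 6*x^3 + 4*x^2.
∫_{-1}^{1} of each monomial x^k gives [2/(k+1) if k even, 0 if k odd]. Integrating term-by-term (or equivalently evaluating the antiderivative F(x) = 6*x^5/5 - 3*x^4/2 + 4*x^3/3 at the endpoints):
  F(1) − F(−1) = 31/30 − (-121/30) = 76/15.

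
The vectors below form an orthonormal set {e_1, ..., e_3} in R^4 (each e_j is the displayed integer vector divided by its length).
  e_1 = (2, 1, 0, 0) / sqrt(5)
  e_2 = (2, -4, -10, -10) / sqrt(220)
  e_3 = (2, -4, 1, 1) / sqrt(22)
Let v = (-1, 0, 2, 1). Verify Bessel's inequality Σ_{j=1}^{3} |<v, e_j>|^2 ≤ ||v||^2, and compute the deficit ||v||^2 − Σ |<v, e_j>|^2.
Σ |<v, e_j>|^2 = 11/2; ||v||^2 = 6; deficit = 1/2

Write each e_j = u_j / sqrt(<u_j, u_j>) where u_j is the displayed integer vector. Then <v, e_j> = <v, u_j> / sqrt(<u_j, u_j>), so |<v, e_j>|^2 = <v, u_j>^2 / <u_j, u_j>.
Coefficients: <v, e_1> = -2/sqrt(5), <v, e_2> = -32/sqrt(220), <v, e_3> = 1/sqrt(22).
Square and sum: Σ |<v, e_j>|^2 = 11/2.
Compute ||v||^2 = v·v = 6.
Deficit = 6 − 11/2 = 1/2 ≥ 0, confirming Bessel's inequality. (The deficit equals ||v − Σ <v,e_j> e_j||^2, the squared distance from v to span{e_j}.)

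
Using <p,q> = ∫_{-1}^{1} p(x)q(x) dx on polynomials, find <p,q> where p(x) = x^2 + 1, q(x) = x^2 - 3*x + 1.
<p,q> = 56/15

Expand the product: p(x)·q(x) = x^4 - 3*x^3 + 2*x^2 - 3*x + 1.
∫_{-1}^{1} of each monomial x^k gives [2/(k+1) if k even, 0 if k odd]. Integrating term-by-term (or equivalently evaluating the antiderivative F(x) = x^5/5 - 3*x^4/4 + 2*x^3/3 - 3*x^2/2 + x at the endpoints):
  F(1) − F(−1) = -23/60 − (-247/60) = 56/15.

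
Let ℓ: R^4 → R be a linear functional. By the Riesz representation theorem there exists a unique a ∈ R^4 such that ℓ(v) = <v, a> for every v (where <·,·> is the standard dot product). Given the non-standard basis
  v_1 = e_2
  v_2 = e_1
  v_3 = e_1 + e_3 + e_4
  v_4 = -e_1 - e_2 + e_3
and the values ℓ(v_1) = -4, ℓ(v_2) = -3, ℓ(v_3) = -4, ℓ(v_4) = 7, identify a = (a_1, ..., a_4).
a = (-3, -4, 0, -1)

Write a = (a_1, ..., a_4) in the standard basis. For each basis vector v_i, ℓ(v_i) = <v_i, a> is a linear equation in the a_j's. Collect the n equations into a matrix system V a = ℓ, where row i of V is v_i (expressed in the standard basis). Since V is invertible (lower-triangular with 1s on the diagonal, up to permutation), solve by back-substitution:
  V =
[[0, 1, 0, 0],
 [1, 0, 0, 0],
 [1, 0, 1, 1],
 [-1, -1, 1, 0]]
  V a = (-4, -3, -4, 7)
Solving gives a = (-3, -4, 0, -1).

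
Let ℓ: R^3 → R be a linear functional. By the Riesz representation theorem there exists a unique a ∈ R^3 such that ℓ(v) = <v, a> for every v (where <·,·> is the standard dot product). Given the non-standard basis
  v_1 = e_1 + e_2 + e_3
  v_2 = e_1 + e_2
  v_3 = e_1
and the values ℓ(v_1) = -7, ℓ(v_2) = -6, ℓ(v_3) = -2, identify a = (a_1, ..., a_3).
a = (-2, -4, -1)

Write a = (a_1, ..., a_3) in the standard basis. For each basis vector v_i, ℓ(v_i) = <v_i, a> is a linear equation in the a_j's. Collect the n equations into a matrix system V a = ℓ, where row i of V is v_i (expressed in the standard basis). Since V is invertible (lower-triangular with 1s on the diagonal, up to permutation), solve by back-substitution:
  V =
[[1, 1, 1],
 [1, 1, 0],
 [1, 0, 0]]
  V a = (-7, -6, -2)
Solving gives a = (-2, -4, -1).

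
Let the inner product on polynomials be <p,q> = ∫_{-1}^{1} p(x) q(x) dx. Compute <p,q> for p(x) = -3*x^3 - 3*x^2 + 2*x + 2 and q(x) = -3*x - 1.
<p,q> = -12/5

Expand the product: p(x)·q(x) = 9*x^4 + 12*x^3 - 3*x^2 - 8*x - 2.
∫_{-1}^{1} of each monomial x^k gives [2/(k+1) if k even, 0 if k odd]. Integrating term-by-term (or equivalently evaluating the antiderivative F(x) = 9*x^5/5 + 3*x^4 - x^3 - 4*x^2 - 2*x at the endpoints):
  F(1) − F(−1) = -11/5 − (1/5) = -12/5.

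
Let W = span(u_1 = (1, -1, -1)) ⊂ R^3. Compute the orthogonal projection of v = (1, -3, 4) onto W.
proj_W(v) = (0, 0, 0)

Set up U = [u_1 | ... | u_1] ∈ R^(3×1). The projector onto W = col(U) is P = U (U^T U)^(-1) U^T.
Compute U^T U =
  [3],
and U^T v = (0).
Solve U^T U · c = U^T v for the coefficients: c = (0). The projection is proj_W(v) = U c.
Check: (v - proj_W(v)) · u_1 = 0  (should be 0).
Result: proj_W(v) = (0, 0, 0).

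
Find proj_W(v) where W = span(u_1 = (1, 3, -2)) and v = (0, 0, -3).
proj_W(v) = (3/7, 9/7, -6/7)

Set up U = [u_1 | ... | u_1] ∈ R^(3×1). The projector onto W = col(U) is P = U (U^T U)^(-1) U^T.
Compute U^T U =
  [14],
and U^T v = (6).
Solve U^T U · c = U^T v for the coefficients: c = (3/7). The projection is proj_W(v) = U c.
Check: (v - proj_W(v)) · u_1 = 0  (should be 0).
Result: proj_W(v) = (3/7, 9/7, -6/7).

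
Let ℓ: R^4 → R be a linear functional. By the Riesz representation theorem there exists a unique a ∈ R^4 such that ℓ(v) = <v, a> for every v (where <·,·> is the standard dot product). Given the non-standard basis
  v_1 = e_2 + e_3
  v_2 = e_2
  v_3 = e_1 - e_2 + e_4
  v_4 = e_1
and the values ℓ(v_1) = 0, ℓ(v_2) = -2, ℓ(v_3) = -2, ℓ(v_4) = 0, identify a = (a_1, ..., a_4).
a = (0, -2, 2, -4)

Write a = (a_1, ..., a_4) in the standard basis. For each basis vector v_i, ℓ(v_i) = <v_i, a> is a linear equation in the a_j's. Collect the n equations into a matrix system V a = ℓ, where row i of V is v_i (expressed in the standard basis). Since V is invertible (lower-triangular with 1s on the diagonal, up to permutation), solve by back-substitution:
  V =
[[0, 1, 1, 0],
 [0, 1, 0, 0],
 [1, -1, 0, 1],
 [1, 0, 0, 0]]
  V a = (0, -2, -2, 0)
Solving gives a = (0, -2, 2, -4).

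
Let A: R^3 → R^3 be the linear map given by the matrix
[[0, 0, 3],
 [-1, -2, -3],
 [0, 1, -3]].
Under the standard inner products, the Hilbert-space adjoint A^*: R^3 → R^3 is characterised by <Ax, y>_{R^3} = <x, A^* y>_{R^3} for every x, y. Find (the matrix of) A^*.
A^* = A^T =
[[0, -1, 0],
 [0, -2, 1],
 [3, -3, -3]]

For real matrices with standard dot products, the defining identity <Ax, y> = <x, A^* y> gives (Ax)^T y = x^T (A^*) y, i.e. x^T A^T y = x^T (A^*) y. Since this holds for all x, y, we must have A^* = A^T. Therefore
A^* =
[[0, -1, 0],
 [0, -2, 1],
 [3, -3, -3]].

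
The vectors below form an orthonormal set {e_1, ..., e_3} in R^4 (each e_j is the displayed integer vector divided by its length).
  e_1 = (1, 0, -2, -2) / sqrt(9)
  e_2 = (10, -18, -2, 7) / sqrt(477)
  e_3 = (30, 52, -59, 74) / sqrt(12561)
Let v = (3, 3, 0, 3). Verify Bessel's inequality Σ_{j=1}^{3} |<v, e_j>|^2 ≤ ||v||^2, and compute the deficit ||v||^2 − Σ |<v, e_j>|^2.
Σ |<v, e_j>|^2 = 1458/79; ||v||^2 = 27; deficit = 675/79

Write each e_j = u_j / sqrt(<u_j, u_j>) where u_j is the displayed integer vector. Then <v, e_j> = <v, u_j> / sqrt(<u_j, u_j>), so |<v, e_j>|^2 = <v, u_j>^2 / <u_j, u_j>.
Coefficients: <v, e_1> = -3/sqrt(9), <v, e_2> = -3/sqrt(477), <v, e_3> = 468/sqrt(12561).
Square and sum: Σ |<v, e_j>|^2 = 1458/79.
Compute ||v||^2 = v·v = 27.
Deficit = 27 − 1458/79 = 675/79 ≥ 0, confirming Bessel's inequality. (The deficit equals ||v − Σ <v,e_j> e_j||^2, the squared distance from v to span{e_j}.)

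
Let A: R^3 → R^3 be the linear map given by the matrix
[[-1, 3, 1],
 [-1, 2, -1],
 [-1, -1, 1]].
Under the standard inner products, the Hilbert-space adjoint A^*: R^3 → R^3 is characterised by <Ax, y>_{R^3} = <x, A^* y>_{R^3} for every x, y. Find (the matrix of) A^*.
A^* = A^T =
[[-1, -1, -1],
 [3, 2, -1],
 [1, -1, 1]]

For real matrices with standard dot products, the defining identity <Ax, y> = <x, A^* y> gives (Ax)^T y = x^T (A^*) y, i.e. x^T A^T y = x^T (A^*) y. Since this holds for all x, y, we must have A^* = A^T. Therefore
A^* =
[[-1, -1, -1],
 [3, 2, -1],
 [1, -1, 1]].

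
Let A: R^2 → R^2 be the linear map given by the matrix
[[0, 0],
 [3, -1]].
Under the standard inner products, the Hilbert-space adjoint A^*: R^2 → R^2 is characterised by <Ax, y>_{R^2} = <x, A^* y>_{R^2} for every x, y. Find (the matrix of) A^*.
A^* = A^T =
[[0, 3],
 [0, -1]]

For real matrices with standard dot products, the defining identity <Ax, y> = <x, A^* y> gives (Ax)^T y = x^T (A^*) y, i.e. x^T A^T y = x^T (A^*) y. Since this holds for all x, y, we must have A^* = A^T. Therefore
A^* =
[[0, 3],
 [0, -1]].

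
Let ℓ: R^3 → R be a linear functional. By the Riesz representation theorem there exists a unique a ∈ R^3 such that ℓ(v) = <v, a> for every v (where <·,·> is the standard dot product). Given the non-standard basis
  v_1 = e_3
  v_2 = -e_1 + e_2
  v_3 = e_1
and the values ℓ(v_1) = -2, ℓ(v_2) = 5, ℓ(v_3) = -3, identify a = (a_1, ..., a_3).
a = (-3, 2, -2)

Write a = (a_1, ..., a_3) in the standard basis. For each basis vector v_i, ℓ(v_i) = <v_i, a> is a linear equation in the a_j's. Collect the n equations into a matrix system V a = ℓ, where row i of V is v_i (expressed in the standard basis). Since V is invertible (lower-triangular with 1s on the diagonal, up to permutation), solve by back-substitution:
  V =
[[0, 0, 1],
 [-1, 1, 0],
 [1, 0, 0]]
  V a = (-2, 5, -3)
Solving gives a = (-3, 2, -2).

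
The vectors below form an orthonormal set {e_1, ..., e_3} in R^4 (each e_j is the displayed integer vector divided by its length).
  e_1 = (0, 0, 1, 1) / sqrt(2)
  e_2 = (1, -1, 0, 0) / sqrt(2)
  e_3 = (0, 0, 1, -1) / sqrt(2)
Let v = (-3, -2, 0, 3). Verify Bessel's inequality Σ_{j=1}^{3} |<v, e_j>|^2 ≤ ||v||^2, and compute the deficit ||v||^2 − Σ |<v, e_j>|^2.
Σ |<v, e_j>|^2 = 19/2; ||v||^2 = 22; deficit = 25/2

Write each e_j = u_j / sqrt(<u_j, u_j>) where u_j is the displayed integer vector. Then <v, e_j> = <v, u_j> / sqrt(<u_j, u_j>), so |<v, e_j>|^2 = <v, u_j>^2 / <u_j, u_j>.
Coefficients: <v, e_1> = 3/sqrt(2), <v, e_2> = -1/sqrt(2), <v, e_3> = -3/sqrt(2).
Square and sum: Σ |<v, e_j>|^2 = 19/2.
Compute ||v||^2 = v·v = 22.
Deficit = 22 − 19/2 = 25/2 ≥ 0, confirming Bessel's inequality. (The deficit equals ||v − Σ <v,e_j> e_j||^2, the squared distance from v to span{e_j}.)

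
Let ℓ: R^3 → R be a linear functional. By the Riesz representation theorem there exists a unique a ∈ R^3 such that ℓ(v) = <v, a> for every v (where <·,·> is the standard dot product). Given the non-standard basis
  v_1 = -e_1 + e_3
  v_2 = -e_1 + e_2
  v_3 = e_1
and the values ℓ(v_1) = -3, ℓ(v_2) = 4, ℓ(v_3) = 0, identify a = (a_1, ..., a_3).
a = (0, 4, -3)

Write a = (a_1, ..., a_3) in the standard basis. For each basis vector v_i, ℓ(v_i) = <v_i, a> is a linear equation in the a_j's. Collect the n equations into a matrix system V a = ℓ, where row i of V is v_i (expressed in the standard basis). Since V is invertible (lower-triangular with 1s on the diagonal, up to permutation), solve by back-substitution:
  V =
[[-1, 0, 1],
 [-1, 1, 0],
 [1, 0, 0]]
  V a = (-3, 4, 0)
Solving gives a = (0, 4, -3).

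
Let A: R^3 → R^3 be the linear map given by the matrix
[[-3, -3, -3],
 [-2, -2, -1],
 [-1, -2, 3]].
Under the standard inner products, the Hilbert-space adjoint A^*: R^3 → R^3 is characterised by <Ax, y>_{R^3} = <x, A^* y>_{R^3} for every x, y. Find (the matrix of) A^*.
A^* = A^T =
[[-3, -2, -1],
 [-3, -2, -2],
 [-3, -1, 3]]

For real matrices with standard dot products, the defining identity <Ax, y> = <x, A^* y> gives (Ax)^T y = x^T (A^*) y, i.e. x^T A^T y = x^T (A^*) y. Since this holds for all x, y, we must have A^* = A^T. Therefore
A^* =
[[-3, -2, -1],
 [-3, -2, -2],
 [-3, -1, 3]].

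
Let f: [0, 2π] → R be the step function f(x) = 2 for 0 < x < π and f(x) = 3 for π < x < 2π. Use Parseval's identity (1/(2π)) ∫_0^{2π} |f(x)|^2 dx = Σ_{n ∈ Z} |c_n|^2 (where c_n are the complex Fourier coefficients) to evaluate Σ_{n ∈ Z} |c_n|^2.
Σ |c_n|^2 = 13/2

Parseval equates the L^2 energy of f (normalised by 1/(2π)) with the ℓ^2 sum of its Fourier coefficients: (1/(2π)) ∫_0^{2π} |f|^2 = Σ |c_n|^2.
Compute the left side: (1/(2π)) [∫_0^π 2^2 dx + ∫_π^{2π} 3^2 dx] = (1/(2π)) · (4π + 9π) = (4 + 9)/2 = 13/2.
So Σ_{n ∈ Z} |c_n|^2 = 13/2.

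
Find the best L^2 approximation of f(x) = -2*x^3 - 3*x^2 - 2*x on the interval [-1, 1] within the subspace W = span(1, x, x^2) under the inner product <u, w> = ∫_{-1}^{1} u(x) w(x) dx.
g(x) = -3*x^2 - 16*x/5

The best approximation g ∈ W is the orthogonal projection of f onto W. Writing g = a_0 + a_1 x + a_2 x^2, the coefficients solve the normal equations G · a = b where
  G_{ij} = <φ_i, φ_j> and b_i = <f, φ_i>, with φ_0 = 1, φ_1 = x, φ_2 = x^2.
G =
  [2, 0, 2/3]
  [0, 2/3, 0]
  [2/3, 0, 2/5],
b = (-2, -32/15, -6/5).
Solving gives a_0 = 0, a_1 = -16/5, a_2 = -3, so
  g(x) = -3*x^2 - 16*x/5.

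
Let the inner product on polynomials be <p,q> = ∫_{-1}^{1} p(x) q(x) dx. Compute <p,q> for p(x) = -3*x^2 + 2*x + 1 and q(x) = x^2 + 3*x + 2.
<p,q> = 52/15

Expand the product: p(x)·q(x) = -3*x^4 - 7*x^3 + x^2 + 7*x + 2.
∫_{-1}^{1} of each monomial x^k gives [2/(k+1) if k even, 0 if k odd]. Integrating term-by-term (or equivalently evaluating the antiderivative F(x) = -3*x^5/5 - 7*x^4/4 + x^3/3 + 7*x^2/2 + 2*x at the endpoints):
  F(1) − F(−1) = 209/60 − (1/60) = 52/15.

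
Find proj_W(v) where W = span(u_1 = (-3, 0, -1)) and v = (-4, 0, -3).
proj_W(v) = (-9/2, 0, -3/2)

Set up U = [u_1 | ... | u_1] ∈ R^(3×1). The projector onto W = col(U) is P = U (U^T U)^(-1) U^T.
Compute U^T U =
  [10],
and U^T v = (15).
Solve U^T U · c = U^T v for the coefficients: c = (3/2). The projection is proj_W(v) = U c.
Check: (v - proj_W(v)) · u_1 = 0  (should be 0).
Result: proj_W(v) = (-9/2, 0, -3/2).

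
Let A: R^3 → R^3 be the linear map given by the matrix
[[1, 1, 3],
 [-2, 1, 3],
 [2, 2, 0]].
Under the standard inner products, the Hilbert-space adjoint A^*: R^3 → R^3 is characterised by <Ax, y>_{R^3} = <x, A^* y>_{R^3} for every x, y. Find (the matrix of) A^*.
A^* = A^T =
[[1, -2, 2],
 [1, 1, 2],
 [3, 3, 0]]

For real matrices with standard dot products, the defining identity <Ax, y> = <x, A^* y> gives (Ax)^T y = x^T (A^*) y, i.e. x^T A^T y = x^T (A^*) y. Since this holds for all x, y, we must have A^* = A^T. Therefore
A^* =
[[1, -2, 2],
 [1, 1, 2],
 [3, 3, 0]].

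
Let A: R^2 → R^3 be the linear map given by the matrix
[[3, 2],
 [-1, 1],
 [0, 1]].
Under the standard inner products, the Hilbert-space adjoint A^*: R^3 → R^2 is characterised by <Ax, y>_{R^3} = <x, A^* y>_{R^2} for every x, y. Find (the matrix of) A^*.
A^* = A^T =
[[3, -1, 0],
 [2, 1, 1]]

For real matrices with standard dot products, the defining identity <Ax, y> = <x, A^* y> gives (Ax)^T y = x^T (A^*) y, i.e. x^T A^T y = x^T (A^*) y. Since this holds for all x, y, we must have A^* = A^T. Therefore
A^* =
[[3, -1, 0],
 [2, 1, 1]].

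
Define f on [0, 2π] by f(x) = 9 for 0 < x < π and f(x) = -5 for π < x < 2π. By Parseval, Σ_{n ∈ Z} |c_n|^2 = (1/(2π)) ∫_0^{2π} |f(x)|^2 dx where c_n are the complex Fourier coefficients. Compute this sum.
Σ |c_n|^2 = 53

Parseval equates the L^2 energy of f (normalised by 1/(2π)) with the ℓ^2 sum of its Fourier coefficients: (1/(2π)) ∫_0^{2π} |f|^2 = Σ |c_n|^2.
Compute the left side: (1/(2π)) [∫_0^π 9^2 dx + ∫_π^{2π} (-5)^2 dx] = (1/(2π)) · (81π + 25π) = (81 + 25)/2 = 53.
So Σ_{n ∈ Z} |c_n|^2 = 53.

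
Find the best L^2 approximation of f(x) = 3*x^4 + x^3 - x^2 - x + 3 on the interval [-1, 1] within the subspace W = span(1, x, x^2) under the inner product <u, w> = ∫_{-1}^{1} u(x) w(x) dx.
g(x) = 11*x^2/7 - 2*x/5 + 96/35

The best approximation g ∈ W is the orthogonal projection of f onto W. Writing g = a_0 + a_1 x + a_2 x^2, the coefficients solve the normal equations G · a = b where
  G_{ij} = <φ_i, φ_j> and b_i = <f, φ_i>, with φ_0 = 1, φ_1 = x, φ_2 = x^2.
G =
  [2, 0, 2/3]
  [0, 2/3, 0]
  [2/3, 0, 2/5],
b = (98/15, -4/15, 86/35).
Solving gives a_0 = 96/35, a_1 = -2/5, a_2 = 11/7, so
  g(x) = 11*x^2/7 - 2*x/5 + 96/35.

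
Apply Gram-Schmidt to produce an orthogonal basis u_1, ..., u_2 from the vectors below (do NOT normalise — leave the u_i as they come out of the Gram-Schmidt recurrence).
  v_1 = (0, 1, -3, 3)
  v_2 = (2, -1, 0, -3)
Orthogonal basis:
  u_1 = (0, 1, -3, 3)
  u_2 = (2, -9/19, -30/19, -27/19)

Apply the Gram-Schmidt recurrence
  u_1 = v_1
  u_i = v_i − Σ_{j<i} ((v_i · u_j) / (u_j · u_j)) · u_j.

Step by step this gives:
  u_1 = (0, 1, -3, 3)
  u_2 = (2, -9/19, -30/19, -27/19)

Orthogonality check:
  u_2 · u_1 = 0 (should be 0)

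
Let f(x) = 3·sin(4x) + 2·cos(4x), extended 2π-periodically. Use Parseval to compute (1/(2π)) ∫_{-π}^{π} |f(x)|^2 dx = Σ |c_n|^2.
Σ |c_n|^2 = 13/2

Expand |f|^2 and use orthogonality of {sin(nx), cos(mx)} on [-π, π]:
  ∫_{-π}^{π} sin(nx)^2 dx = π, ∫ cos(mx)^2 dx = π, and cross terms integrate to 0.
So ∫_{-π}^{π} f(x)^2 dx = 3^2 · π + 2^2 · π = (9 + 4)π.
Divide by 2π: (9 + 4)/2 = 13/2.
By Parseval, this equals Σ |c_n|^2.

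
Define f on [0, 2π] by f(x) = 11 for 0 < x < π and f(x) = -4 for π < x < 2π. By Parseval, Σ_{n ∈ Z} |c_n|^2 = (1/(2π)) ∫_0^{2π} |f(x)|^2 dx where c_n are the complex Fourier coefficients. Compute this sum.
Σ |c_n|^2 = 137/2

Parseval equates the L^2 energy of f (normalised by 1/(2π)) with the ℓ^2 sum of its Fourier coefficients: (1/(2π)) ∫_0^{2π} |f|^2 = Σ |c_n|^2.
Compute the left side: (1/(2π)) [∫_0^π 11^2 dx + ∫_π^{2π} (-4)^2 dx] = (1/(2π)) · (121π + 16π) = (121 + 16)/2 = 137/2.
So Σ_{n ∈ Z} |c_n|^2 = 137/2.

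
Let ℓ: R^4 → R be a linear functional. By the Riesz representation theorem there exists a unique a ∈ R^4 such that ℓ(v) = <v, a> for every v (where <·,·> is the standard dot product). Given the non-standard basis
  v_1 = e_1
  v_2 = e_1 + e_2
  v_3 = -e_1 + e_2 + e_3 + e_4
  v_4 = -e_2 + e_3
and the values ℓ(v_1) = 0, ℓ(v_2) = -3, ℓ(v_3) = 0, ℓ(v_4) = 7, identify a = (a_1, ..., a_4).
a = (0, -3, 4, -1)

Write a = (a_1, ..., a_4) in the standard basis. For each basis vector v_i, ℓ(v_i) = <v_i, a> is a linear equation in the a_j's. Collect the n equations into a matrix system V a = ℓ, where row i of V is v_i (expressed in the standard basis). Since V is invertible (lower-triangular with 1s on the diagonal, up to permutation), solve by back-substitution:
  V =
[[1, 0, 0, 0],
 [1, 1, 0, 0],
 [-1, 1, 1, 1],
 [0, -1, 1, 0]]
  V a = (0, -3, 0, 7)
Solving gives a = (0, -3, 4, -1).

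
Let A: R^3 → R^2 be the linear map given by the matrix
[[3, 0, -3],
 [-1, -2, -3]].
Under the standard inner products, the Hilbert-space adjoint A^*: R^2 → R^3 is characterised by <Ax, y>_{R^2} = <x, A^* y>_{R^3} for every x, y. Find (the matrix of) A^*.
A^* = A^T =
[[3, -1],
 [0, -2],
 [-3, -3]]

For real matrices with standard dot products, the defining identity <Ax, y> = <x, A^* y> gives (Ax)^T y = x^T (A^*) y, i.e. x^T A^T y = x^T (A^*) y. Since this holds for all x, y, we must have A^* = A^T. Therefore
A^* =
[[3, -1],
 [0, -2],
 [-3, -3]].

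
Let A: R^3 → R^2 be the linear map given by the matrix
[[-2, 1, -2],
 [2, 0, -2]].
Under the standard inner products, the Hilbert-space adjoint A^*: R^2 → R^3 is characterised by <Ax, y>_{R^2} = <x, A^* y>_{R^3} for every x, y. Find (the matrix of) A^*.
A^* = A^T =
[[-2, 2],
 [1, 0],
 [-2, -2]]

For real matrices with standard dot products, the defining identity <Ax, y> = <x, A^* y> gives (Ax)^T y = x^T (A^*) y, i.e. x^T A^T y = x^T (A^*) y. Since this holds for all x, y, we must have A^* = A^T. Therefore
A^* =
[[-2, 2],
 [1, 0],
 [-2, -2]].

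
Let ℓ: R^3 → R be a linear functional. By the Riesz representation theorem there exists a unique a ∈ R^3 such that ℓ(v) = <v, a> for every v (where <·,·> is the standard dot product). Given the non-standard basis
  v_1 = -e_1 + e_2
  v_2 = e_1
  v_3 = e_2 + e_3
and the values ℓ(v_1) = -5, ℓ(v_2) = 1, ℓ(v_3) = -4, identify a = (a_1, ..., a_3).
a = (1, -4, 0)

Write a = (a_1, ..., a_3) in the standard basis. For each basis vector v_i, ℓ(v_i) = <v_i, a> is a linear equation in the a_j's. Collect the n equations into a matrix system V a = ℓ, where row i of V is v_i (expressed in the standard basis). Since V is invertible (lower-triangular with 1s on the diagonal, up to permutation), solve by back-substitution:
  V =
[[-1, 1, 0],
 [1, 0, 0],
 [0, 1, 1]]
  V a = (-5, 1, -4)
Solving gives a = (1, -4, 0).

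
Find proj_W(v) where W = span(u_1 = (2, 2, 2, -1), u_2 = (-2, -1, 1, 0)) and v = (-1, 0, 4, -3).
proj_W(v) = (-36/31, 21/31, 135/31, -39/31)

Set up U = [u_1 | ... | u_2] ∈ R^(4×2). The projector onto W = col(U) is P = U (U^T U)^(-1) U^T.
Compute U^T U =
  [13, -4]
  [-4, 6],
and U^T v = (9, 6).
Solve U^T U · c = U^T v for the coefficients: c = (39/31, 57/31). The projection is proj_W(v) = U c.
Check: (v - proj_W(v)) · u_1 = 0  (should be 0).
Check: (v - proj_W(v)) · u_2 = 0  (should be 0).
Result: proj_W(v) = (-36/31, 21/31, 135/31, -39/31).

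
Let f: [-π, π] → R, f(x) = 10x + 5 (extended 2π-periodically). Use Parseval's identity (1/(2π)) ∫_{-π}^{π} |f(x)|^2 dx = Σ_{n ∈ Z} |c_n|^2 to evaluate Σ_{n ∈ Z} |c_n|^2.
Σ |c_n|^2 = 100π^2/3 + 25

Expand and integrate term by term over [-π, π]:
  ∫ (10x)^2 dx = 100·(2π^3/3); ∫ 2·10·(5)·x dx = 0 (odd integrand); ∫ 5^2 dx = 25·2π.
So (1/(2π)) ∫_{-π}^{π} (10x + 5)^2 dx = 100π^2/3 + 25 = 100π^2/3 + 25.
Parseval ⇒ Σ |c_n|^2 = 100π^2/3 + 25.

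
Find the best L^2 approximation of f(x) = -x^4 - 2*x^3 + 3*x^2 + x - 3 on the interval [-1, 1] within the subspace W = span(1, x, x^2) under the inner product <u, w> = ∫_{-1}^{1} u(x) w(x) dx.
g(x) = 15*x^2/7 - x/5 - 102/35

The best approximation g ∈ W is the orthogonal projection of f onto W. Writing g = a_0 + a_1 x + a_2 x^2, the coefficients solve the normal equations G · a = b where
  G_{ij} = <φ_i, φ_j> and b_i = <f, φ_i>, with φ_0 = 1, φ_1 = x, φ_2 = x^2.
G =
  [2, 0, 2/3]
  [0, 2/3, 0]
  [2/3, 0, 2/5],
b = (-22/5, -2/15, -38/35).
Solving gives a_0 = -102/35, a_1 = -1/5, a_2 = 15/7, so
  g(x) = 15*x^2/7 - x/5 - 102/35.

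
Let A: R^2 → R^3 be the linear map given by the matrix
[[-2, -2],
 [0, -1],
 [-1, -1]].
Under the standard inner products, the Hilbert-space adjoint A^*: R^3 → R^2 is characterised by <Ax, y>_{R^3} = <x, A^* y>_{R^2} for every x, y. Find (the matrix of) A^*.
A^* = A^T =
[[-2, 0, -1],
 [-2, -1, -1]]

For real matrices with standard dot products, the defining identity <Ax, y> = <x, A^* y> gives (Ax)^T y = x^T (A^*) y, i.e. x^T A^T y = x^T (A^*) y. Since this holds for all x, y, we must have A^* = A^T. Therefore
A^* =
[[-2, 0, -1],
 [-2, -1, -1]].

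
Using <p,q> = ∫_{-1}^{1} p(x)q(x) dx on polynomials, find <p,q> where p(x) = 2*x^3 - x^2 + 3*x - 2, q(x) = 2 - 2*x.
<p,q> = -224/15

Expand the product: p(x)·q(x) = -4*x^4 + 6*x^3 - 8*x^2 + 10*x - 4.
∫_{-1}^{1} of each monomial x^k gives [2/(k+1) if k even, 0 if k odd]. Integrating term-by-term (or equivalently evaluating the antiderivative F(x) = -4*x^5/5 + 3*x^4/2 - 8*x^3/3 + 5*x^2 - 4*x at the endpoints):
  F(1) − F(−1) = -29/30 − (419/30) = -224/15.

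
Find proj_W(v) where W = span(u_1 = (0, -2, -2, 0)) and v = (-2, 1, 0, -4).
proj_W(v) = (0, 1/2, 1/2, 0)

Set up U = [u_1 | ... | u_1] ∈ R^(4×1). The projector onto W = col(U) is P = U (U^T U)^(-1) U^T.
Compute U^T U =
  [8],
and U^T v = (-2).
Solve U^T U · c = U^T v for the coefficients: c = (-1/4). The projection is proj_W(v) = U c.
Check: (v - proj_W(v)) · u_1 = 0  (should be 0).
Result: proj_W(v) = (0, 1/2, 1/2, 0).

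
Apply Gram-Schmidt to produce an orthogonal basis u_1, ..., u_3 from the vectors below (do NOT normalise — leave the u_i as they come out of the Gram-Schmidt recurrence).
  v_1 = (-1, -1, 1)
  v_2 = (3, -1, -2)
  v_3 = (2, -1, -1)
Orthogonal basis:
  u_1 = (-1, -1, 1)
  u_2 = (5/3, -7/3, -2/3)
  u_3 = (3/26, 1/26, 2/13)

Apply the Gram-Schmidt recurrence
  u_1 = v_1
  u_i = v_i − Σ_{j<i} ((v_i · u_j) / (u_j · u_j)) · u_j.

Step by step this gives:
  u_1 = (-1, -1, 1)
  u_2 = (5/3, -7/3, -2/3)
  u_3 = (3/26, 1/26, 2/13)

Orthogonality check:
  u_2 · u_1 = 0 (should be 0)
  u_3 · u_1 = 0 (should be 0)
  u_3 · u_2 = 0 (should be 0)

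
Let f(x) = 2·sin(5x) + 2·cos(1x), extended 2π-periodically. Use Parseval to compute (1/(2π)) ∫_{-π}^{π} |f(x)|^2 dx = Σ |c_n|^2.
Σ |c_n|^2 = 4

Expand |f|^2 and use orthogonality of {sin(nx), cos(mx)} on [-π, π]:
  ∫_{-π}^{π} sin(nx)^2 dx = π, ∫ cos(mx)^2 dx = π, and cross terms integrate to 0.
So ∫_{-π}^{π} f(x)^2 dx = 2^2 · π + 2^2 · π = (4 + 4)π.
Divide by 2π: (4 + 4)/2 = 4.
By Parseval, this equals Σ |c_n|^2.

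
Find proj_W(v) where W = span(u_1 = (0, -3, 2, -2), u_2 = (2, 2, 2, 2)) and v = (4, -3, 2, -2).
proj_W(v) = (68/59, -145/59, 210/59, -74/59)

Set up U = [u_1 | ... | u_2] ∈ R^(4×2). The projector onto W = col(U) is P = U (U^T U)^(-1) U^T.
Compute U^T U =
  [17, -6]
  [-6, 16],
and U^T v = (17, 2).
Solve U^T U · c = U^T v for the coefficients: c = (71/59, 34/59). The projection is proj_W(v) = U c.
Check: (v - proj_W(v)) · u_1 = 0  (should be 0).
Check: (v - proj_W(v)) · u_2 = 0  (should be 0).
Result: proj_W(v) = (68/59, -145/59, 210/59, -74/59).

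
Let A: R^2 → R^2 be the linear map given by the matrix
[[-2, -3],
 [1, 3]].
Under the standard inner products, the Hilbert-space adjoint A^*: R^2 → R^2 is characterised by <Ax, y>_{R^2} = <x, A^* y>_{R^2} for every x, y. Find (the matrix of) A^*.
A^* = A^T =
[[-2, 1],
 [-3, 3]]

For real matrices with standard dot products, the defining identity <Ax, y> = <x, A^* y> gives (Ax)^T y = x^T (A^*) y, i.e. x^T A^T y = x^T (A^*) y. Since this holds for all x, y, we must have A^* = A^T. Therefore
A^* =
[[-2, 1],
 [-3, 3]].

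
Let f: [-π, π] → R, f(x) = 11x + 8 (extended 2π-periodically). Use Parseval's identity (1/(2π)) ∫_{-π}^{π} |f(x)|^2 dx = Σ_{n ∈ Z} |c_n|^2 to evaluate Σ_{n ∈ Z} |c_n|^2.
Σ |c_n|^2 = 121π^2/3 + 64

Expand and integrate term by term over [-π, π]:
  ∫ (11x)^2 dx = 121·(2π^3/3); ∫ 2·11·(8)·x dx = 0 (odd integrand); ∫ 8^2 dx = 64·2π.
So (1/(2π)) ∫_{-π}^{π} (11x + 8)^2 dx = 121π^2/3 + 64 = 121π^2/3 + 64.
Parseval ⇒ Σ |c_n|^2 = 121π^2/3 + 64.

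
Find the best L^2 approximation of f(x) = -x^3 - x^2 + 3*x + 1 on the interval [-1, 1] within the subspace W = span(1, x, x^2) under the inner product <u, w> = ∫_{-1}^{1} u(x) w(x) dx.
g(x) = -x^2 + 12*x/5 + 1

The best approximation g ∈ W is the orthogonal projection of f onto W. Writing g = a_0 + a_1 x + a_2 x^2, the coefficients solve the normal equations G · a = b where
  G_{ij} = <φ_i, φ_j> and b_i = <f, φ_i>, with φ_0 = 1, φ_1 = x, φ_2 = x^2.
G =
  [2, 0, 2/3]
  [0, 2/3, 0]
  [2/3, 0, 2/5],
b = (4/3, 8/5, 4/15).
Solving gives a_0 = 1, a_1 = 12/5, a_2 = -1, so
  g(x) = -x^2 + 12*x/5 + 1.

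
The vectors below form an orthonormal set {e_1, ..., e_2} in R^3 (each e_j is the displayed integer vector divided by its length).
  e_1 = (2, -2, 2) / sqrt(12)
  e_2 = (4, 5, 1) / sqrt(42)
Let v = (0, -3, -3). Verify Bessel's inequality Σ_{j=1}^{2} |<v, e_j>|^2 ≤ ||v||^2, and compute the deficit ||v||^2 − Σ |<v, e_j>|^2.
Σ |<v, e_j>|^2 = 54/7; ||v||^2 = 18; deficit = 72/7

Write each e_j = u_j / sqrt(<u_j, u_j>) where u_j is the displayed integer vector. Then <v, e_j> = <v, u_j> / sqrt(<u_j, u_j>), so |<v, e_j>|^2 = <v, u_j>^2 / <u_j, u_j>.
Coefficients: <v, e_1> = 0/sqrt(12), <v, e_2> = -18/sqrt(42).
Square and sum: Σ |<v, e_j>|^2 = 54/7.
Compute ||v||^2 = v·v = 18.
Deficit = 18 − 54/7 = 72/7 ≥ 0, confirming Bessel's inequality. (The deficit equals ||v − Σ <v,e_j> e_j||^2, the squared distance from v to span{e_j}.)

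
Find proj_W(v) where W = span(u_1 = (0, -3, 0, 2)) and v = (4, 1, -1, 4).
proj_W(v) = (0, -15/13, 0, 10/13)

Set up U = [u_1 | ... | u_1] ∈ R^(4×1). The projector onto W = col(U) is P = U (U^T U)^(-1) U^T.
Compute U^T U =
  [13],
and U^T v = (5).
Solve U^T U · c = U^T v for the coefficients: c = (5/13). The projection is proj_W(v) = U c.
Check: (v - proj_W(v)) · u_1 = 0  (should be 0).
Result: proj_W(v) = (0, -15/13, 0, 10/13).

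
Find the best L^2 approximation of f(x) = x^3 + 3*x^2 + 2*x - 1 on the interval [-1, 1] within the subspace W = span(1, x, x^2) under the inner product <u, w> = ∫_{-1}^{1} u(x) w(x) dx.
g(x) = 3*x^2 + 13*x/5 - 1

The best approximation g ∈ W is the orthogonal projection of f onto W. Writing g = a_0 + a_1 x + a_2 x^2, the coefficients solve the normal equations G · a = b where
  G_{ij} = <φ_i, φ_j> and b_i = <f, φ_i>, with φ_0 = 1, φ_1 = x, φ_2 = x^2.
G =
  [2, 0, 2/3]
  [0, 2/3, 0]
  [2/3, 0, 2/5],
b = (0, 26/15, 8/15).
Solving gives a_0 = -1, a_1 = 13/5, a_2 = 3, so
  g(x) = 3*x^2 + 13*x/5 - 1.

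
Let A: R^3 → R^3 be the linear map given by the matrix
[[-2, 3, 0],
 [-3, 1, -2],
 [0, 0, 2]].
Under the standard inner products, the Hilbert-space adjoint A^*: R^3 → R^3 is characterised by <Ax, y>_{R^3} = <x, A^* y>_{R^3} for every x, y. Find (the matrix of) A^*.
A^* = A^T =
[[-2, -3, 0],
 [3, 1, 0],
 [0, -2, 2]]

For real matrices with standard dot products, the defining identity <Ax, y> = <x, A^* y> gives (Ax)^T y = x^T (A^*) y, i.e. x^T A^T y = x^T (A^*) y. Since this holds for all x, y, we must have A^* = A^T. Therefore
A^* =
[[-2, -3, 0],
 [3, 1, 0],
 [0, -2, 2]].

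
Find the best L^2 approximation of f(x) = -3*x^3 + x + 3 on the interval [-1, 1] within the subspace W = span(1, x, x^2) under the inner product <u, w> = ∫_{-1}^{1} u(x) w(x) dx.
g(x) = 3 - 4*x/5

The best approximation g ∈ W is the orthogonal projection of f onto W. Writing g = a_0 + a_1 x + a_2 x^2, the coefficients solve the normal equations G · a = b where
  G_{ij} = <φ_i, φ_j> and b_i = <f, φ_i>, with φ_0 = 1, φ_1 = x, φ_2 = x^2.
G =
  [2, 0, 2/3]
  [0, 2/3, 0]
  [2/3, 0, 2/5],
b = (6, -8/15, 2).
Solving gives a_0 = 3, a_1 = -4/5, a_2 = 0, so
  g(x) = 3 - 4*x/5.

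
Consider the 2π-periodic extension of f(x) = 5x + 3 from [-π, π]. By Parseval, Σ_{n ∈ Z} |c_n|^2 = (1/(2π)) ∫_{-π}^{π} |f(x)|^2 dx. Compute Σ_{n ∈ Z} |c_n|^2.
Σ |c_n|^2 = 25π^2/3 + 9

Expand and integrate term by term over [-π, π]:
  ∫ (5x)^2 dx = 25·(2π^3/3); ∫ 2·5·(3)·x dx = 0 (odd integrand); ∫ 3^2 dx = 9·2π.
So (1/(2π)) ∫_{-π}^{π} (5x + 3)^2 dx = 25π^2/3 + 9 = 25π^2/3 + 9.
Parseval ⇒ Σ |c_n|^2 = 25π^2/3 + 9.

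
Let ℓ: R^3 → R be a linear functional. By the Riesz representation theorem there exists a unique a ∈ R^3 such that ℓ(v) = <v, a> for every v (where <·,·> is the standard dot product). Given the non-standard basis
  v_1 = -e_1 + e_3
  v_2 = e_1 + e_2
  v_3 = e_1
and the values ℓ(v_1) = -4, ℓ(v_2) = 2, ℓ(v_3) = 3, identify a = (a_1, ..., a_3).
a = (3, -1, -1)

Write a = (a_1, ..., a_3) in the standard basis. For each basis vector v_i, ℓ(v_i) = <v_i, a> is a linear equation in the a_j's. Collect the n equations into a matrix system V a = ℓ, where row i of V is v_i (expressed in the standard basis). Since V is invertible (lower-triangular with 1s on the diagonal, up to permutation), solve by back-substitution:
  V =
[[-1, 0, 1],
 [1, 1, 0],
 [1, 0, 0]]
  V a = (-4, 2, 3)
Solving gives a = (3, -1, -1).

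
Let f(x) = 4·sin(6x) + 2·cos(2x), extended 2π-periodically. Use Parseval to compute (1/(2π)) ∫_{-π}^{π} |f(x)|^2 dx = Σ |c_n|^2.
Σ |c_n|^2 = 10

Expand |f|^2 and use orthogonality of {sin(nx), cos(mx)} on [-π, π]:
  ∫_{-π}^{π} sin(nx)^2 dx = π, ∫ cos(mx)^2 dx = π, and cross terms integrate to 0.
So ∫_{-π}^{π} f(x)^2 dx = 4^2 · π + 2^2 · π = (16 + 4)π.
Divide by 2π: (16 + 4)/2 = 10.
By Parseval, this equals Σ |c_n|^2.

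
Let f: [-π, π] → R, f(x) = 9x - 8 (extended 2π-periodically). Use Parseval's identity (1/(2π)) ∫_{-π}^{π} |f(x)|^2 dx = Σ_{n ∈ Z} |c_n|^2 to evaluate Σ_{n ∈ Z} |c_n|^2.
Σ |c_n|^2 = 27π^2 + 64

Expand and integrate term by term over [-π, π]:
  ∫ (9x)^2 dx = 81·(2π^3/3); ∫ 2·9·(-8)·x dx = 0 (odd integrand); ∫ (-8)^2 dx = 64·2π.
So (1/(2π)) ∫_{-π}^{π} (9x - 8)^2 dx = 81π^2/3 + 64 = 27π^2 + 64.
Parseval ⇒ Σ |c_n|^2 = 27π^2 + 64.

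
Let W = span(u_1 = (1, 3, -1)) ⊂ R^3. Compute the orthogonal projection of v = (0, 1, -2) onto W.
proj_W(v) = (5/11, 15/11, -5/11)

Set up U = [u_1 | ... | u_1] ∈ R^(3×1). The projector onto W = col(U) is P = U (U^T U)^(-1) U^T.
Compute U^T U =
  [11],
and U^T v = (5).
Solve U^T U · c = U^T v for the coefficients: c = (5/11). The projection is proj_W(v) = U c.
Check: (v - proj_W(v)) · u_1 = 0  (should be 0).
Result: proj_W(v) = (5/11, 15/11, -5/11).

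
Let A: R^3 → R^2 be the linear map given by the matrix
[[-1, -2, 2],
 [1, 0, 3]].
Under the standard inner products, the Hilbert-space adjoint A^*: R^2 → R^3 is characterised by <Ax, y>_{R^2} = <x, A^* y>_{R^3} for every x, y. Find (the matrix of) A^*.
A^* = A^T =
[[-1, 1],
 [-2, 0],
 [2, 3]]

For real matrices with standard dot products, the defining identity <Ax, y> = <x, A^* y> gives (Ax)^T y = x^T (A^*) y, i.e. x^T A^T y = x^T (A^*) y. Since this holds for all x, y, we must have A^* = A^T. Therefore
A^* =
[[-1, 1],
 [-2, 0],
 [2, 3]].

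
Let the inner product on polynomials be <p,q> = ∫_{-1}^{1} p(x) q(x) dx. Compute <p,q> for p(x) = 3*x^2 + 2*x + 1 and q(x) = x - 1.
<p,q> = -8/3

Expand the product: p(x)·q(x) = 3*x^3 - x^2 - x - 1.
∫_{-1}^{1} of each monomial x^k gives [2/(k+1) if k even, 0 if k odd]. Integrating term-by-term (or equivalently evaluating the antiderivative F(x) = 3*x^4/4 - x^3/3 - x^2/2 - x at the endpoints):
  F(1) − F(−1) = -13/12 − (19/12) = -8/3.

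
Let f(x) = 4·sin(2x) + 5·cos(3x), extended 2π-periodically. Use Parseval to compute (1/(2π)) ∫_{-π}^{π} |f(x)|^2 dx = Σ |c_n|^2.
Σ |c_n|^2 = 41/2

Expand |f|^2 and use orthogonality of {sin(nx), cos(mx)} on [-π, π]:
  ∫_{-π}^{π} sin(nx)^2 dx = π, ∫ cos(mx)^2 dx = π, and cross terms integrate to 0.
So ∫_{-π}^{π} f(x)^2 dx = 4^2 · π + 5^2 · π = (16 + 25)π.
Divide by 2π: (16 + 25)/2 = 41/2.
By Parseval, this equals Σ |c_n|^2.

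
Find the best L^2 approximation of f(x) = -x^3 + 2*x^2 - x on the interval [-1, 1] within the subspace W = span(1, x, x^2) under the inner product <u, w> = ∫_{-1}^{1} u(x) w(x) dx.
g(x) = 2*x^2 - 8*x/5

The best approximation g ∈ W is the orthogonal projection of f onto W. Writing g = a_0 + a_1 x + a_2 x^2, the coefficients solve the normal equations G · a = b where
  G_{ij} = <φ_i, φ_j> and b_i = <f, φ_i>, with φ_0 = 1, φ_1 = x, φ_2 = x^2.
G =
  [2, 0, 2/3]
  [0, 2/3, 0]
  [2/3, 0, 2/5],
b = (4/3, -16/15, 4/5).
Solving gives a_0 = 0, a_1 = -8/5, a_2 = 2, so
  g(x) = 2*x^2 - 8*x/5.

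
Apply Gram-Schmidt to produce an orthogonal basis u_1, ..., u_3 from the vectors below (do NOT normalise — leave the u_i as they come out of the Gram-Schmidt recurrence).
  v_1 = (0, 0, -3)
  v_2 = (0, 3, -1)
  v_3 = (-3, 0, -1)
Orthogonal basis:
  u_1 = (0, 0, -3)
  u_2 = (0, 3, 0)
  u_3 = (-3, 0, 0)

Apply the Gram-Schmidt recurrence
  u_1 = v_1
  u_i = v_i − Σ_{j<i} ((v_i · u_j) / (u_j · u_j)) · u_j.

Step by step this gives:
  u_1 = (0, 0, -3)
  u_2 = (0, 3, 0)
  u_3 = (-3, 0, 0)

Orthogonality check:
  u_2 · u_1 = 0 (should be 0)
  u_3 · u_1 = 0 (should be 0)
  u_3 · u_2 = 0 (should be 0)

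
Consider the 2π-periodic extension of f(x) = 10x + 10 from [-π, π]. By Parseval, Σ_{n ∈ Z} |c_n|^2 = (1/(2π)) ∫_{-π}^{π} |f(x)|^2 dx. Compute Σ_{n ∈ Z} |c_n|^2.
Σ |c_n|^2 = 100π^2/3 + 100

Expand and integrate term by term over [-π, π]:
  ∫ (10x)^2 dx = 100·(2π^3/3); ∫ 2·10·(10)·x dx = 0 (odd integrand); ∫ 10^2 dx = 100·2π.
So (1/(2π)) ∫_{-π}^{π} (10x + 10)^2 dx = 100π^2/3 + 100 = 100π^2/3 + 100.
Parseval ⇒ Σ |c_n|^2 = 100π^2/3 + 100.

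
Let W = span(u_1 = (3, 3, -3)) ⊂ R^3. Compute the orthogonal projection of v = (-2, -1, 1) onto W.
proj_W(v) = (-4/3, -4/3, 4/3)

Set up U = [u_1 | ... | u_1] ∈ R^(3×1). The projector onto W = col(U) is P = U (U^T U)^(-1) U^T.
Compute U^T U =
  [27],
and U^T v = (-12).
Solve U^T U · c = U^T v for the coefficients: c = (-4/9). The projection is proj_W(v) = U c.
Check: (v - proj_W(v)) · u_1 = 0  (should be 0).
Result: proj_W(v) = (-4/3, -4/3, 4/3).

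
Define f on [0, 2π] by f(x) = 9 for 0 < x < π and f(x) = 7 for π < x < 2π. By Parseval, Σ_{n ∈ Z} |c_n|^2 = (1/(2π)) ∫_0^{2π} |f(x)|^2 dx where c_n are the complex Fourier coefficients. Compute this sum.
Σ |c_n|^2 = 65

Parseval equates the L^2 energy of f (normalised by 1/(2π)) with the ℓ^2 sum of its Fourier coefficients: (1/(2π)) ∫_0^{2π} |f|^2 = Σ |c_n|^2.
Compute the left side: (1/(2π)) [∫_0^π 9^2 dx + ∫_π^{2π} 7^2 dx] = (1/(2π)) · (81π + 49π) = (81 + 49)/2 = 65.
So Σ_{n ∈ Z} |c_n|^2 = 65.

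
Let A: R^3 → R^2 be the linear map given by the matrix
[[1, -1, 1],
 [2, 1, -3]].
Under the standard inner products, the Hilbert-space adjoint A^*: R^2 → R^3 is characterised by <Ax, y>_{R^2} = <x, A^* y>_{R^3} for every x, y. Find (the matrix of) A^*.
A^* = A^T =
[[1, 2],
 [-1, 1],
 [1, -3]]

For real matrices with standard dot products, the defining identity <Ax, y> = <x, A^* y> gives (Ax)^T y = x^T (A^*) y, i.e. x^T A^T y = x^T (A^*) y. Since this holds for all x, y, we must have A^* = A^T. Therefore
A^* =
[[1, 2],
 [-1, 1],
 [1, -3]].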